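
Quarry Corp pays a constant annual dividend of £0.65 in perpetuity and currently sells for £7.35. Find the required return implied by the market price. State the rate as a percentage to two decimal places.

8.84%

P = C/r ⇒ r = C/P = £0.65/£7.35 = 0.088435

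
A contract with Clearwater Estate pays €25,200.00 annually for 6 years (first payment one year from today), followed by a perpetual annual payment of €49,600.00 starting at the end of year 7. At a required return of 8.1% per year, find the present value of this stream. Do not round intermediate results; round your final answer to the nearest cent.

€499888.79

PV of 6-year annuity: €25,200.00 × [1 − (1+0.081)^−6] / 0.081 = 116143.99931
Perpetuity value at year 6: €49,600.00 / 0.081 = 612345.67901
PV of perpetuity: 612345.67901 / (1+0.081)^6 = 383744.79147
Total PV = 116143.99931 + 383744.79147 = 499888.79079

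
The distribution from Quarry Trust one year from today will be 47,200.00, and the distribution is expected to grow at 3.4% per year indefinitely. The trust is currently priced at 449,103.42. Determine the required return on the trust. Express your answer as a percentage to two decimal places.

P = D₁/(r − g) ⇒ r = D₁/P + g = 47,200.0000/449,103.42 + 0.034 = 0.105098 + 0.034 = 0.139098

13.91%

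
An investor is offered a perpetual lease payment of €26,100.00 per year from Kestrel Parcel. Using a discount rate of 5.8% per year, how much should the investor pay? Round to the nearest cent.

Level perpetuity: PV = C / r = €26,100.00 / 0.058 = €450,000.00

€450000.00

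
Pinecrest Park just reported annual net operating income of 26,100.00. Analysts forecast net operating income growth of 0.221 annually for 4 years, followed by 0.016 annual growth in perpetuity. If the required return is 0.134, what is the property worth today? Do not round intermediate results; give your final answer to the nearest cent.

D_1 = 31868.10000
D_2 = 38910.95010
D_3 = 47510.27007
D_4 = 58010.03976
Terminal value at year 4: TV = D_4×(1+g_2)/(r−g_2) = 58938.20039/0.118 = 499476.27453
P_0 = D_1/(1+r)^1 + D_2/(1+r)^2 + D_3/(1+r)^3 + D_4/(1+r)^4 + TV/(1+r)^4
    = 28102.38095 + 30258.38372 + 32579.79412 + 35079.30213 + 302038.73698 = 428058.59790

428058.60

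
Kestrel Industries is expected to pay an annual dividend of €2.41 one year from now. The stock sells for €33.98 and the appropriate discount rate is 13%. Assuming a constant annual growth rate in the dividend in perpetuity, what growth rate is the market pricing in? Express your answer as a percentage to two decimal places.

5.91%

P = D₁/(r−g) ⇒ g = r − D₁/P = 0.13 − €2.41/€33.98 = 0.059076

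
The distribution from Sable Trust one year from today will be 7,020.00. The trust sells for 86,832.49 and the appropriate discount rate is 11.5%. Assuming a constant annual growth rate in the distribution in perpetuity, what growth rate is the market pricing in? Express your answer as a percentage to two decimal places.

3.42%

P = D₁/(r−g) ⇒ g = r − D₁/P = 0.115 − 7,020.00/86,832.49 = 0.034155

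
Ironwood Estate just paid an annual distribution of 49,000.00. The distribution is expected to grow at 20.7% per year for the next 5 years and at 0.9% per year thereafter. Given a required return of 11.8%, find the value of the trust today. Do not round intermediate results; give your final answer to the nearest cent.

D_1 = 59143.00000
D_2 = 71385.60100
D_3 = 86162.42041
D_4 = 103998.04143
D_5 = 125525.63601
Terminal value at year 5: TV = D_5×(1+g_2)/(r−g_2) = 126655.36673/0.109 = 1161975.84157
P_0 = D_1/(1+r)^1 + D_2/(1+r)^2 + D_3/(1+r)^3 + D_4/(1+r)^4 + D_5/(1+r)^5 + TV/(1+r)^5
    = 52900.71556 + 57111.95321 + 61658.43249 + 66566.84080 + 71865.99002 + 665254.89845 = 975358.83052

975358.83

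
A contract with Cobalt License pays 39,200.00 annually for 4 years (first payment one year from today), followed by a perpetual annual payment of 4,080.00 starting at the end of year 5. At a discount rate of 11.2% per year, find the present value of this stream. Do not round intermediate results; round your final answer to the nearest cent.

144922.82

PV of 4-year annuity: 39,200.00 × [1 − (1+0.112)^−4] / 0.112 = 121098.36468
Perpetuity value at year 4: 4,080.00 / 0.112 = 36428.57143
PV of perpetuity: 36428.57143 / (1+0.112)^4 = 23824.45592
Total PV = 121098.36468 + 23824.45592 = 144922.82060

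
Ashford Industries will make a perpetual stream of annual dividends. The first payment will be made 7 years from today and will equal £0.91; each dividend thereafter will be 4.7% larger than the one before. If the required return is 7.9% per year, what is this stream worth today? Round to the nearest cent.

£18.02

Value at end of year 6: C₁ / (r − g) = £0.91 / (0.079 − 0.047) = £28.4375
Discount to today: PV = £28.4375 / (1 + 0.079)^6 = £28.4375 / 1.578079 = £18.02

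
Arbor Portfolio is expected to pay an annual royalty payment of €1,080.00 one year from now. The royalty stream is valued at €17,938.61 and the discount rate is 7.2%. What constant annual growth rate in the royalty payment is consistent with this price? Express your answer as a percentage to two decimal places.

P = D₁/(r−g) ⇒ g = r − D₁/P = 0.072 − €1,080.00/€17,938.61 = 0.011795

1.18%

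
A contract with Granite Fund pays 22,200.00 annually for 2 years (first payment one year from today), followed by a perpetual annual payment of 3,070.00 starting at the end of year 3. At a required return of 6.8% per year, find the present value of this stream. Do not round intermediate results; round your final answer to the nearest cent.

79830.57

PV of 2-year annuity: 22,200.00 × [1 − (1+0.068)^−2] / 0.068 = 40249.54762
Perpetuity value at year 2: 3,070.00 / 0.068 = 45147.05882
PV of perpetuity: 45147.05882 / (1+0.068)^2 = 39581.01778
Total PV = 40249.54762 + 39581.01778 = 79830.56540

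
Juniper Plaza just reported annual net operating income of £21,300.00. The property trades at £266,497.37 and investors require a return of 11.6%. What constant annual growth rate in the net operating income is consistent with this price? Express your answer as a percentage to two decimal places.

3.34%

P = D₀(1+g)/(r−g) ⇒ P(r−g) = D₀(1+g) ⇒ g(P+D₀) = P·r − D₀
g = (P·r − D₀)/(P + D₀) = (£266,497.37×0.116 − £21,300.00) / (£266,497.37 + £21,300.00) = 0.033404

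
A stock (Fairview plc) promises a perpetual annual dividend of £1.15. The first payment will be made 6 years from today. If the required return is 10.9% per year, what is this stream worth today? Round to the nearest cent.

£6.29

Value at end of year 5: C / r = £1.15 / 0.109 = £10.5505
Discount to today: PV = £10.5505 / (1 + 0.109)^5 = £10.5505 / 1.677481 = £6.29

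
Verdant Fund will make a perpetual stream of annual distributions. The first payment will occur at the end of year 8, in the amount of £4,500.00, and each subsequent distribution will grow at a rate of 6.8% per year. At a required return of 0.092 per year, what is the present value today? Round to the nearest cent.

£101261.14

Value at end of year 7: C₁ / (r − g) = £4,500.00 / (0.092 − 0.068) = £187,500.0000
Discount to today: PV = £187,500.0000 / (1 + 0.092)^7 = £187,500.0000 / 1.851648 = £101,261.14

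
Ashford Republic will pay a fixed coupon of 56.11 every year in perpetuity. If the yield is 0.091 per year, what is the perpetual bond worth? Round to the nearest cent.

Level perpetuity: PV = C / r = 56.11 / 0.091 = 616.59

616.59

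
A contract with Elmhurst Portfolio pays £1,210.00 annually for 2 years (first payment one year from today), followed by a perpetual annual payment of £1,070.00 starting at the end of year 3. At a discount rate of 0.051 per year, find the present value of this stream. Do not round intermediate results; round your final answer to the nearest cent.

£21240.34

PV of 2-year annuity: £1,210.00 × [1 − (1+0.051)^−2] / 0.051 = 2246.70266
Perpetuity value at year 2: £1,070.00 / 0.051 = 20980.39216
PV of perpetuity: 20980.39216 / (1+0.051)^2 = 18993.63857
Total PV = 2246.70266 + 18993.63857 = 21240.34122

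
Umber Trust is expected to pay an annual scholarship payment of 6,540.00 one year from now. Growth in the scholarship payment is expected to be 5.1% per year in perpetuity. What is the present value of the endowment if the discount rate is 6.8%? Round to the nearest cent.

Growing perpetuity: P = D₁ / (r − g) = 6,540.0000 / (0.068 − 0.051) = 384,705.88

384705.88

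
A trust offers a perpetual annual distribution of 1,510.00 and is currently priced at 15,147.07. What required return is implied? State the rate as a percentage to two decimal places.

9.97%

P = C/r ⇒ r = C/P = 1,510.00/15,147.07 = 0.099689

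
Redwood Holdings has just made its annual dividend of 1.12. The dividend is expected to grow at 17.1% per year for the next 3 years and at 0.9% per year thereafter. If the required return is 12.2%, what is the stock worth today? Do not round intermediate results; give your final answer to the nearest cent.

15.03

D_1 = 1.31152
D_2 = 1.53579
D_3 = 1.79841
Terminal value at year 3: TV = D_3×(1+g_2)/(r−g_2) = 1.81460/0.113 = 16.05837
P_0 = D_1/(1+r)^1 + D_2/(1+r)^2 + D_3/(1+r)^3 + TV/(1+r)^3
    = 1.16891 + 1.21996 + 1.27324 + 11.36902 = 15.03113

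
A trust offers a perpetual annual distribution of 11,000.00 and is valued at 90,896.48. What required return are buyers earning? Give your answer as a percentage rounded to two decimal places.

P = C/r ⇒ r = C/P = 11,000.00/90,896.48 = 0.121017

12.10%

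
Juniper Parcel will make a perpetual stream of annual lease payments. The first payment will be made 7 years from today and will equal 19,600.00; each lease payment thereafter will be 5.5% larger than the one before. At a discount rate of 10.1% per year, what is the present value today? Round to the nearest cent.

Value at end of year 6: C₁ / (r − g) = 19,600.00 / (0.101 − 0.055) = 426,086.9565
Discount to today: PV = 426,086.9565 / (1 + 0.101)^6 = 426,086.9565 / 1.781246 = 239,207.24

239207.24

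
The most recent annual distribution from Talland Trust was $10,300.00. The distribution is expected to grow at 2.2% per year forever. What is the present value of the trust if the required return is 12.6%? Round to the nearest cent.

$101217.31

D₁ = D₀ × (1 + g) = $10,300.00 × 1.022 = $10,526.6000
Growing perpetuity: P = D₁ / (r − g) = $10,526.6000 / (0.126 − 0.022) = $101,217.31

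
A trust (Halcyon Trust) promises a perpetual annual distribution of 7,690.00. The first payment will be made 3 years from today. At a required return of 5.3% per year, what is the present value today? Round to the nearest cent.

Value at end of year 2: C / r = 7,690.00 / 0.053 = 145,094.3396
Discount to today: PV = 145,094.3396 / (1 + 0.053)^2 = 145,094.3396 / 1.108809 = 130,856.03

130856.03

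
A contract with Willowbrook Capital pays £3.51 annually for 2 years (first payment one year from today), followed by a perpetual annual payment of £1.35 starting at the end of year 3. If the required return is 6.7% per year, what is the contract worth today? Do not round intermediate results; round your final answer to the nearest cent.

£24.07

PV of 2-year annuity: £3.51 × [1 − (1+0.067)^−2] / 0.067 = 6.37263
Perpetuity value at year 2: £1.35 / 0.067 = 20.14925
PV of perpetuity: 20.14925 / (1+0.067)^2 = 17.69824
Total PV = 6.37263 + 17.69824 = 24.07087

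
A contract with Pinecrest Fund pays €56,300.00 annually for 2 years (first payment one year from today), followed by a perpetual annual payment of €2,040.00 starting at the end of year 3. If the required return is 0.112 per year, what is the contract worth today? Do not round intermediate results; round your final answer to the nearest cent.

PV of 2-year annuity: €56,300.00 × [1 − (1+0.112)^−2] / 0.112 = 96159.61907
Perpetuity value at year 2: €2,040.00 / 0.112 = 18214.28571
PV of perpetuity: 18214.28571 / (1+0.112)^2 = 14729.99401
Total PV = 96159.61907 + 14729.99401 = 110889.61308

€110889.61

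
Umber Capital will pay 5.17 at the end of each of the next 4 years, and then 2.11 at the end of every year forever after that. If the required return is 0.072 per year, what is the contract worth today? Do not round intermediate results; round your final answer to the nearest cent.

39.62

PV of 4-year annuity: 5.17 × [1 − (1+0.072)^−4] / 0.072 = 17.43311
Perpetuity value at year 4: 2.11 / 0.072 = 29.30556
PV of perpetuity: 29.30556 / (1+0.072)^4 = 22.19069
Total PV = 17.43311 + 22.19069 = 39.62380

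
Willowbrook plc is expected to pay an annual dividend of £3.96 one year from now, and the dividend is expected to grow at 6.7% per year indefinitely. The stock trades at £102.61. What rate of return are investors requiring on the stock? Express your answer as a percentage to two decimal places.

10.56%

P = D₁/(r − g) ⇒ r = D₁/P + g = £3.9600/£102.61 + 0.067 = 0.038593 + 0.067 = 0.105593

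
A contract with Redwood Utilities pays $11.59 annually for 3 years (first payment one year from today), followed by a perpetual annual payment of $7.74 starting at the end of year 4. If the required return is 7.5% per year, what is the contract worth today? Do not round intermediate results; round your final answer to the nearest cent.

$113.21

PV of 3-year annuity: $11.59 × [1 − (1+0.075)^−3] / 0.075 = 30.14009
Perpetuity value at year 3: $7.74 / 0.075 = 103.20000
PV of perpetuity: 103.20000 / (1+0.075)^3 = 83.07193
Total PV = 30.14009 + 83.07193 = 113.21202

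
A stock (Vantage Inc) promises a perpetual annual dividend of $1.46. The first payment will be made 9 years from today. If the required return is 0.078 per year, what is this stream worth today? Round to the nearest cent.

Value at end of year 8: C / r = $1.46 / 0.078 = $18.7179
Discount to today: PV = $18.7179 / (1 + 0.078)^8 = $18.7179 / 1.823686 = $10.26

$10.26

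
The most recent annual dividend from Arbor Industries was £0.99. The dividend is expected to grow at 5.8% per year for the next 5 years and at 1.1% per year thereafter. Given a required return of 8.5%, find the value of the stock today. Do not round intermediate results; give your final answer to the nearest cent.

D_1 = 1.04742
D_2 = 1.10817
D_3 = 1.17244
D_4 = 1.24045
D_5 = 1.31239
Terminal value at year 5: TV = D_5×(1+g_2)/(r−g_2) = 1.32683/0.074 = 17.93011
P_0 = D_1/(1+r)^1 + D_2/(1+r)^2 + D_3/(1+r)^3 + D_4/(1+r)^4 + D_5/(1+r)^5 + TV/(1+r)^5
    = 0.96536 + 0.94134 + 0.91792 + 0.89507 + 0.87280 + 11.92434 = 16.51683

£16.52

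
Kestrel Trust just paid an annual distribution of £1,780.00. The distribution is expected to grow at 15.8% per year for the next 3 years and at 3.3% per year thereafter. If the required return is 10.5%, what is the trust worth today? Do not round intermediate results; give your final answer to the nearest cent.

£35260.66

D_1 = 2061.24000
D_2 = 2386.91592
D_3 = 2764.04864
Terminal value at year 3: TV = D_3×(1+g_2)/(r−g_2) = 2855.26224/0.072 = 39656.42000
P_0 = D_1/(1+r)^1 + D_2/(1+r)^2 + D_3/(1+r)^3 + TV/(1+r)^3
    = 1865.37557 + 1954.84607 + 2048.60792 + 29391.83301 = 35260.66256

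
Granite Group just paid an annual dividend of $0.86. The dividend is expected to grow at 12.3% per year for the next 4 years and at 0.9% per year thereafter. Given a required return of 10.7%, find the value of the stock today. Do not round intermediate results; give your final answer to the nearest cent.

D_1 = 0.96578
D_2 = 1.08457
D_3 = 1.21797
D_4 = 1.36778
Terminal value at year 4: TV = D_4×(1+g_2)/(r−g_2) = 1.38009/0.098 = 14.08259
P_0 = D_1/(1+r)^1 + D_2/(1+r)^2 + D_3/(1+r)^3 + D_4/(1+r)^4 + TV/(1+r)^4
    = 0.87243 + 0.88504 + 0.89783 + 0.91081 + 9.37761 = 12.94372

$12.94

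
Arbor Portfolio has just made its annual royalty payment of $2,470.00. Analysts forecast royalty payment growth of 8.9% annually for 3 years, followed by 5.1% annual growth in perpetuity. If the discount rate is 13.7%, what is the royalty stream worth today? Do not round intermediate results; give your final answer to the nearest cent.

$33323.60

D_1 = 2689.83000
D_2 = 2929.22487
D_3 = 3189.92588
Terminal value at year 3: TV = D_3×(1+g_2)/(r−g_2) = 3352.61210/0.086 = 38983.86167
P_0 = D_1/(1+r)^1 + D_2/(1+r)^2 + D_3/(1+r)^3 + TV/(1+r)^3
    = 2365.72559 + 2265.85327 + 2170.19720 + 26521.82855 = 33323.60462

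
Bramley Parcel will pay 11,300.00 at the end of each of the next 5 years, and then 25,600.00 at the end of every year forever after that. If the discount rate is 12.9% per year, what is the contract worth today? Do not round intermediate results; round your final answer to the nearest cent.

148030.24

PV of 5-year annuity: 11,300.00 × [1 − (1+0.129)^−5] / 0.129 = 39841.88007
Perpetuity value at year 5: 25,600.00 / 0.129 = 198449.61240
PV of perpetuity: 198449.61240 / (1+0.129)^5 = 108188.36197
Total PV = 39841.88007 + 108188.36197 = 148030.24204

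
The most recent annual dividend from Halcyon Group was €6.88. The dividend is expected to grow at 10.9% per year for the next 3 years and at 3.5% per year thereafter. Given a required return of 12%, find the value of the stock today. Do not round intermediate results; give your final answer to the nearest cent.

D_1 = 7.62992
D_2 = 8.46158
D_3 = 9.38389
Terminal value at year 3: TV = D_3×(1+g_2)/(r−g_2) = 9.71233/0.085 = 114.26270
P_0 = D_1/(1+r)^1 + D_2/(1+r)^2 + D_3/(1+r)^3 + TV/(1+r)^3
    = 6.81243 + 6.74552 + 6.67927 + 81.32994 = 101.56716

€101.57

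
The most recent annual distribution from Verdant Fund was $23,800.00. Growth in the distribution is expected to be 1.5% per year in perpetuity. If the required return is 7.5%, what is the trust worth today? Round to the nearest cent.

$402616.67

D₁ = D₀ × (1 + g) = $23,800.00 × 1.015 = $24,157.0000
Growing perpetuity: P = D₁ / (r − g) = $24,157.0000 / (0.075 − 0.015) = $402,616.67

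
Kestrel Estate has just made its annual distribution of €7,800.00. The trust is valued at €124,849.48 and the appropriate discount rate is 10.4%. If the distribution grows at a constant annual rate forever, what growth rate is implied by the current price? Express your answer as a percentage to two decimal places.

3.91%

P = D₀(1+g)/(r−g) ⇒ P(r−g) = D₀(1+g) ⇒ g(P+D₀) = P·r − D₀
g = (P·r − D₀)/(P + D₀) = (€124,849.48×0.104 − €7,800.00) / (€124,849.48 + €7,800.00) = 0.039083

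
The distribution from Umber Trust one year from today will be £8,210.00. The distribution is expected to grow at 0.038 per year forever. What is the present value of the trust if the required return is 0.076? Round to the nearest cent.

£216052.63

Growing perpetuity: P = D₁ / (r − g) = £8,210.0000 / (0.076 − 0.038) = £216,052.63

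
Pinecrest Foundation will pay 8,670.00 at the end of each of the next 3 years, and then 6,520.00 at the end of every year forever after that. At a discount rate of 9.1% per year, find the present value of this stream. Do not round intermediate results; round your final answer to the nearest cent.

77080.95

PV of 3-year annuity: 8,670.00 × [1 − (1+0.091)^−3] / 0.091 = 21907.27044
Perpetuity value at year 3: 6,520.00 / 0.091 = 71648.35165
PV of perpetuity: 71648.35165 / (1+0.091)^3 = 55173.67999
Total PV = 21907.27044 + 55173.67999 = 77080.95043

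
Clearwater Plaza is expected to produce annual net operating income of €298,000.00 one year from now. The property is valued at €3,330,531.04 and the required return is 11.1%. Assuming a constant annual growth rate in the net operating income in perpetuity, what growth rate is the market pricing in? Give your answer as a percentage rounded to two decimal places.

P = D₁/(r−g) ⇒ g = r − D₁/P = 0.111 − €298,000.00/€3,330,531.04 = 0.021525

2.15%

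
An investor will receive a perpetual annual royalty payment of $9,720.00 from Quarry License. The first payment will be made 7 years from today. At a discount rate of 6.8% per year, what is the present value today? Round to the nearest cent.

$96322.96

Value at end of year 6: C / r = $9,720.00 / 0.068 = $142,941.1765
Discount to today: PV = $142,941.1765 / (1 + 0.068)^6 = $142,941.1765 / 1.483978 = $96,322.96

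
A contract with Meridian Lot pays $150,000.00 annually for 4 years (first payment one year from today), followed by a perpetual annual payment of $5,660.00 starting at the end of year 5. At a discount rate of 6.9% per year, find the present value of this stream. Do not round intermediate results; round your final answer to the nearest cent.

$572044.81

PV of 4-year annuity: $150,000.00 × [1 − (1+0.069)^−4] / 0.069 = 509230.79856
Perpetuity value at year 4: $5,660.00 / 0.069 = 82028.98551
PV of perpetuity: 82028.98551 / (1+0.069)^4 = 62814.01004
Total PV = 509230.79856 + 62814.01004 = 572044.80860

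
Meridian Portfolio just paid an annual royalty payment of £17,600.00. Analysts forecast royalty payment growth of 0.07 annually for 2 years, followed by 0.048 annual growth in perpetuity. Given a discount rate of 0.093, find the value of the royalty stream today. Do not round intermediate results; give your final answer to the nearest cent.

£426912.27

D_1 = 18832.00000
D_2 = 20150.24000
Terminal value at year 2: TV = D_2×(1+g_2)/(r−g_2) = 21117.45152/0.045 = 469276.70044
P_0 = D_1/(1+r)^1 + D_2/(1+r)^2 + TV/(1+r)^2
    = 17229.64318 + 16867.07979 + 392815.54703 = 426912.27000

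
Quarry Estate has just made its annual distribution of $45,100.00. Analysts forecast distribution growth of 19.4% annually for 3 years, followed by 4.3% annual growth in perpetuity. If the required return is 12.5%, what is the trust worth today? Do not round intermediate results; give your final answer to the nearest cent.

D_1 = 53849.40000
D_2 = 64296.18360
D_3 = 76769.64322
Terminal value at year 3: TV = D_3×(1+g_2)/(r−g_2) = 80070.73788/0.082 = 976472.41313
P_0 = D_1/(1+r)^1 + D_2/(1+r)^2 + D_3/(1+r)^3 + TV/(1+r)^3
    = 47866.13333 + 50801.92284 + 53917.77411 + 685807.78535 = 838393.61564

$838393.62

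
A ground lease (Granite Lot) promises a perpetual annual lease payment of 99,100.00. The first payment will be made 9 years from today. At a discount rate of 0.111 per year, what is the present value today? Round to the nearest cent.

Value at end of year 8: C / r = 99,100.00 / 0.111 = 892,792.7928
Discount to today: PV = 892,792.7928 / (1 + 0.111)^8 = 892,792.7928 / 2.321200 = 384,625.62

384625.62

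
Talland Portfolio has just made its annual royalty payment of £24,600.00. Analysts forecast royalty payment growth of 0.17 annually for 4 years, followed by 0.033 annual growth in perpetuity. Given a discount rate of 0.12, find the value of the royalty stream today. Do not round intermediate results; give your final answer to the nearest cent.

£457729.87

D_1 = 28782.00000
D_2 = 33674.94000
D_3 = 39399.67980
D_4 = 46097.62537
Terminal value at year 4: TV = D_4×(1+g_2)/(r−g_2) = 47618.84700/0.087 = 547343.06900
P_0 = D_1/(1+r)^1 + D_2/(1+r)^2 + D_3/(1+r)^3 + D_4/(1+r)^4 + TV/(1+r)^4
    = 25698.21429 + 26845.45599 + 28043.91385 + 29295.87429 + 347846.41544 = 457729.87386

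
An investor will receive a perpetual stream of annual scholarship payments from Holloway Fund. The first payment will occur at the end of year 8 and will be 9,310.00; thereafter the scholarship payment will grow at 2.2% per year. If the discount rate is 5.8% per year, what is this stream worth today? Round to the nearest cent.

174279.98

Value at end of year 7: C₁ / (r − g) = 9,310.00 / (0.058 − 0.022) = 258,611.1111
Discount to today: PV = 258,611.1111 / (1 + 0.058)^7 = 258,611.1111 / 1.483883 = 174,279.98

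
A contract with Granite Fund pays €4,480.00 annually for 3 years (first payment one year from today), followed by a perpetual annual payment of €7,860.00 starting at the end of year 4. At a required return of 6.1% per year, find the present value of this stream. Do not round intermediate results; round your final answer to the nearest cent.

PV of 3-year annuity: €4,480.00 × [1 − (1+0.061)^−3] / 0.061 = 11952.97207
Perpetuity value at year 3: €7,860.00 / 0.061 = 128852.45902
PV of perpetuity: 128852.45902 / (1+0.061)^3 = 107881.39642
Total PV = 11952.97207 + 107881.39642 = 119834.36848

€119834.37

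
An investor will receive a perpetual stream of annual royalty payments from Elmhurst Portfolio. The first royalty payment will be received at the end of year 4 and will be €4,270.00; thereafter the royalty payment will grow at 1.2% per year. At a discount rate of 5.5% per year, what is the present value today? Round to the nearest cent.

€84567.22

Value at end of year 3: C₁ / (r − g) = €4,270.00 / (0.055 − 0.012) = €99,302.3256
Discount to today: PV = €99,302.3256 / (1 + 0.055)^3 = €99,302.3256 / 1.174241 = €84,567.22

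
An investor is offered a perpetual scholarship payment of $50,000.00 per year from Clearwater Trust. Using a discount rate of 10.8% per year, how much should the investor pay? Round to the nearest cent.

$462962.96

Level perpetuity: PV = C / r = $50,000.00 / 0.108 = $462,962.96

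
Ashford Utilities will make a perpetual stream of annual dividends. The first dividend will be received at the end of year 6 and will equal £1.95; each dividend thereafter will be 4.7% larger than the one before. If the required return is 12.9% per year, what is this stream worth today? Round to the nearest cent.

£12.96

Value at end of year 5: C₁ / (r − g) = £1.95 / (0.129 − 0.047) = £23.7805
Discount to today: PV = £23.7805 / (1 + 0.129)^5 = £23.7805 / 1.834297 = £12.96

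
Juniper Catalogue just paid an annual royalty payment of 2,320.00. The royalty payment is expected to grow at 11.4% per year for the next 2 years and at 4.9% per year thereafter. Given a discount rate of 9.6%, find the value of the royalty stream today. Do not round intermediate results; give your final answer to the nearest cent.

58250.14

D_1 = 2584.48000
D_2 = 2879.11072
Terminal value at year 2: TV = D_2×(1+g_2)/(r−g_2) = 3020.18715/0.047 = 64259.30096
P_0 = D_1/(1+r)^1 + D_2/(1+r)^2 + TV/(1+r)^2
    = 2358.10219 + 2396.83015 + 53495.20899 = 58250.14133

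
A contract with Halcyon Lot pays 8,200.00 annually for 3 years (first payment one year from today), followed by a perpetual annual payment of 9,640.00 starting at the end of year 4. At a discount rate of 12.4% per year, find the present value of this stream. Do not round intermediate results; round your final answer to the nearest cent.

74306.93

PV of 3-year annuity: 8,200.00 × [1 − (1+0.124)^−3] / 0.124 = 19560.42672
Perpetuity value at year 3: 9,640.00 / 0.124 = 77741.93548
PV of perpetuity: 77741.93548 / (1+0.124)^3 = 54746.50700
Total PV = 19560.42672 + 54746.50700 = 74306.93372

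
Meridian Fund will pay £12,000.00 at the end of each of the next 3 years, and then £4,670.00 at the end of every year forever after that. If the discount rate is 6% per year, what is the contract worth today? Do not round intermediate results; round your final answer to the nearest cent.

PV of 3-year annuity: £12,000.00 × [1 − (1+0.06)^−3] / 0.06 = 32076.14339
Perpetuity value at year 3: £4,670.00 / 0.06 = 77833.33333
PV of perpetuity: 77833.33333 / (1+0.06)^3 = 65350.36753
Total PV = 32076.14339 + 65350.36753 = 97426.51092

£97426.51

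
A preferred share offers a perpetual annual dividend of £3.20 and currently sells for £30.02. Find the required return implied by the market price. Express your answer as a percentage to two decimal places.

10.66%

P = C/r ⇒ r = C/P = £3.20/£30.02 = 0.106596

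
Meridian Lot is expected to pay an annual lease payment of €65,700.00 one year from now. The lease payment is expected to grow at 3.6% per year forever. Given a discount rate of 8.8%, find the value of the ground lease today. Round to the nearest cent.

€1263461.54

Growing perpetuity: P = D₁ / (r − g) = €65,700.0000 / (0.088 − 0.036) = €1,263,461.54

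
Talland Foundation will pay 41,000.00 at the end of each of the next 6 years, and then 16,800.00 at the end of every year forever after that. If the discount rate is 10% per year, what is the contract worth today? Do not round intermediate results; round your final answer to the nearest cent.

PV of 6-year annuity: 41,000.00 × [1 − (1+0.1)^−6] / 0.1 = 178565.68868
Perpetuity value at year 6: 16,800.00 / 0.1 = 168000.00000
PV of perpetuity: 168000.00000 / (1+0.1)^6 = 94831.62025
Total PV = 178565.68868 + 94831.62025 = 273397.30893

273397.31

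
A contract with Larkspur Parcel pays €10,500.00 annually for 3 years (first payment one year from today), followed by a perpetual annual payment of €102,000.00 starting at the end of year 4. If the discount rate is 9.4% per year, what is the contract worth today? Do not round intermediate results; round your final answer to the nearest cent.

€855134.17

PV of 3-year annuity: €10,500.00 × [1 − (1+0.094)^−3] / 0.094 = 26390.25415
Perpetuity value at year 3: €102,000.00 / 0.094 = 1085106.38298
PV of perpetuity: 1085106.38298 / (1+0.094)^3 = 828743.91409
Total PV = 26390.25415 + 828743.91409 = 855134.16824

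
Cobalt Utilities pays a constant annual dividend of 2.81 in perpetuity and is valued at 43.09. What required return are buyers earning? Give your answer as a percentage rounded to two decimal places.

6.52%

P = C/r ⇒ r = C/P = 2.81/43.09 = 0.065212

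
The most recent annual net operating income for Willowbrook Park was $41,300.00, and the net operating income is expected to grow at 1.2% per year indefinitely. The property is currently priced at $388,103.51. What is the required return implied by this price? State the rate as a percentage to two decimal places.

D₁ = $41,300.00 × 1.012 = $41,795.6000
P = D₁/(r − g) ⇒ r = D₁/P + g = $41,795.6000/$388,103.51 + 0.012 = 0.107692 + 0.012 = 0.119692

11.97%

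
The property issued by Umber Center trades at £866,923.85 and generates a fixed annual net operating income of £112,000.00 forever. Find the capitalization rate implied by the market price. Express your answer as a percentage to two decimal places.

P = C/r ⇒ r = C/P = £112,000.00/£866,923.85 = 0.129192

12.92%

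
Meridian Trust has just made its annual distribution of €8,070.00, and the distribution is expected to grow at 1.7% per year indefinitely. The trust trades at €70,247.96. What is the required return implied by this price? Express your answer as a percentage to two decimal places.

13.38%

D₁ = €8,070.00 × 1.017 = €8,207.1900
P = D₁/(r − g) ⇒ r = D₁/P + g = €8,207.1900/€70,247.96 + 0.017 = 0.116832 + 0.017 = 0.133832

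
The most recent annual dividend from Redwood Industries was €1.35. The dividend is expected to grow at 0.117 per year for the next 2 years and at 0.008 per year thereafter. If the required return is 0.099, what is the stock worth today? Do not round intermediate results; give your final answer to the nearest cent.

€18.21

D_1 = 1.50795
D_2 = 1.68438
Terminal value at year 2: TV = D_2×(1+g_2)/(r−g_2) = 1.69786/0.091 = 18.65775
P_0 = D_1/(1+r)^1 + D_2/(1+r)^2 + TV/(1+r)^2
    = 1.37211 + 1.39458 + 15.44770 = 18.21440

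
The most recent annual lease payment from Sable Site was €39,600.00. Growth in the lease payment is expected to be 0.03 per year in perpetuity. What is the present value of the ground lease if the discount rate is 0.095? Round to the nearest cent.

D₁ = D₀ × (1 + g) = €39,600.00 × 1.03 = €40,788.0000
Growing perpetuity: P = D₁ / (r − g) = €40,788.0000 / (0.095 − 0.03) = €627,507.69

€627507.69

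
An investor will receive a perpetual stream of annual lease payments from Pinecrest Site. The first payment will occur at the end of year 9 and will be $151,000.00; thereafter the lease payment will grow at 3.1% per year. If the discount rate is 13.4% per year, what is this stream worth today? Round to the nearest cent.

Value at end of year 8: C₁ / (r − g) = $151,000.00 / (0.134 − 0.031) = $1,466,019.4175
Discount to today: PV = $1,466,019.4175 / (1 + 0.134)^8 = $1,466,019.4175 / 2.734667 = $536,087.01

$536087.01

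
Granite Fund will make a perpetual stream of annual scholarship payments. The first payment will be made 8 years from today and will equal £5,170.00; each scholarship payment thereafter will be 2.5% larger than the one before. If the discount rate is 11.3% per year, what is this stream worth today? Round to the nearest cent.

£27767.82

Value at end of year 7: C₁ / (r − g) = £5,170.00 / (0.113 − 0.025) = £58,750.0000
Discount to today: PV = £58,750.0000 / (1 + 0.113)^7 = £58,750.0000 / 2.115759 = £27,767.82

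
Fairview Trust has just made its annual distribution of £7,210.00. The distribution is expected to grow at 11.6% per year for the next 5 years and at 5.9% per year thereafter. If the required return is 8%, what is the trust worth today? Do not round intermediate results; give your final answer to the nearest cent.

£468184.43

D_1 = 8046.36000
D_2 = 8979.73776
D_3 = 10021.38734
D_4 = 11183.86827
D_5 = 12481.19699
Terminal value at year 5: TV = D_5×(1+g_2)/(r−g_2) = 13217.58761/0.021 = 629408.93398
P_0 = D_1/(1+r)^1 + D_2/(1+r)^2 + D_3/(1+r)^3 + D_4/(1+r)^4 + D_5/(1+r)^5 + TV/(1+r)^5
    = 7450.33333 + 7698.67778 + 7955.30037 + 8220.47705 + 8494.49295 + 428365.14453 = 468184.42601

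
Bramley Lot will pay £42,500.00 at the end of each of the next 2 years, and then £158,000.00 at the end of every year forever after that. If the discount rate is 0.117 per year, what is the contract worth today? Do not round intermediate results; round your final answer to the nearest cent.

£1154454.24

PV of 2-year annuity: £42,500.00 × [1 − (1+0.117)^−2] / 0.117 = 72111.31941
Perpetuity value at year 2: £158,000.00 / 0.117 = 1350427.35043
PV of perpetuity: 1350427.35043 / (1+0.117)^2 = 1082342.91592
Total PV = 72111.31941 + 1082342.91592 = 1154454.23533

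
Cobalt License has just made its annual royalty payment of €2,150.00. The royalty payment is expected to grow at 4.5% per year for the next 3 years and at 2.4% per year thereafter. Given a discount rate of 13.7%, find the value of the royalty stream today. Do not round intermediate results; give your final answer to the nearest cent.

D_1 = 2246.75000
D_2 = 2347.85375
D_3 = 2453.50717
Terminal value at year 3: TV = D_3×(1+g_2)/(r−g_2) = 2512.39134/0.113 = 22233.55169
P_0 = D_1/(1+r)^1 + D_2/(1+r)^2 + D_3/(1+r)^3 + TV/(1+r)^3
    = 1976.03342 + 1816.14329 + 1669.19063 + 15126.11683 = 20587.48417

€20587.48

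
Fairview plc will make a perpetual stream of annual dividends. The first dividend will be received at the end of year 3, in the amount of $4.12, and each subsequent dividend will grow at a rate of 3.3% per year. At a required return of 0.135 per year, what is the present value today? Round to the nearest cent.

$31.35

Value at end of year 2: C₁ / (r − g) = $4.12 / (0.135 − 0.033) = $40.3922
Discount to today: PV = $40.3922 / (1 + 0.135)^2 = $40.3922 / 1.288225 = $31.35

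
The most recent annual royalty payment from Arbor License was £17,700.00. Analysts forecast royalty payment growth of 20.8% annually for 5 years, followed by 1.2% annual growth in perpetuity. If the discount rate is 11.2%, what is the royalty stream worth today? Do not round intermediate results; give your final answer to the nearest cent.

D_1 = 21381.60000
D_2 = 25828.97280
D_3 = 31201.39914
D_4 = 37691.29016
D_5 = 45531.07852
Terminal value at year 5: TV = D_5×(1+g_2)/(r−g_2) = 46077.45146/0.1 = 460774.51460
P_0 = D_1/(1+r)^1 + D_2/(1+r)^2 + D_3/(1+r)^3 + D_4/(1+r)^4 + D_5/(1+r)^5 + TV/(1+r)^5
    = 19228.05755 + 20888.03375 + 22691.31723 + 24650.27987 + 26778.36159 + 270997.01928 = 385233.06928

£385233.07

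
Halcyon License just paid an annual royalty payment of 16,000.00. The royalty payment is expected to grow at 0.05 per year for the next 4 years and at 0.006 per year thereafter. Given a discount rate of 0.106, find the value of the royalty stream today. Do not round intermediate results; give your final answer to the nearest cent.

187052.55

D_1 = 16800.00000
D_2 = 17640.00000
D_3 = 18522.00000
D_4 = 19448.10000
Terminal value at year 4: TV = D_4×(1+g_2)/(r−g_2) = 19564.78860/0.1 = 195647.88600
P_0 = D_1/(1+r)^1 + D_2/(1+r)^2 + D_3/(1+r)^3 + D_4/(1+r)^4 + TV/(1+r)^4
    = 15189.87342 + 14420.76590 + 13690.60054 + 12997.40558 + 130753.90010 = 187052.54554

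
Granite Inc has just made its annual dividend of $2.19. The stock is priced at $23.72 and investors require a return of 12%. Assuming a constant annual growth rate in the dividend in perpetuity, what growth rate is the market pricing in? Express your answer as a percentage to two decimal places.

P = D₀(1+g)/(r−g) ⇒ P(r−g) = D₀(1+g) ⇒ g(P+D₀) = P·r − D₀
g = (P·r − D₀)/(P + D₀) = ($23.72×0.12 − $2.19) / ($23.72 + $2.19) = 0.025334

2.53%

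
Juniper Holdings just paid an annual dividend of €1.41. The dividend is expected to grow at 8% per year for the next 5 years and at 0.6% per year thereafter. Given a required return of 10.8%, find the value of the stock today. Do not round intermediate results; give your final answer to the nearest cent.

€18.77

D_1 = 1.52280
D_2 = 1.64462
D_3 = 1.77619
D_4 = 1.91829
D_5 = 2.07175
Terminal value at year 5: TV = D_5×(1+g_2)/(r−g_2) = 2.08418/0.102 = 20.43317
P_0 = D_1/(1+r)^1 + D_2/(1+r)^2 + D_3/(1+r)^3 + D_4/(1+r)^4 + D_5/(1+r)^5 + TV/(1+r)^5
    = 1.37437 + 1.33964 + 1.30578 + 1.27279 + 1.24062 + 12.23593 = 18.76912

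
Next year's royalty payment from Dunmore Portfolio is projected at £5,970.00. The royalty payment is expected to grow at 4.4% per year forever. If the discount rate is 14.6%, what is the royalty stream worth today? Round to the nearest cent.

Growing perpetuity: P = D₁ / (r − g) = £5,970.0000 / (0.146 − 0.044) = £58,529.41

£58529.41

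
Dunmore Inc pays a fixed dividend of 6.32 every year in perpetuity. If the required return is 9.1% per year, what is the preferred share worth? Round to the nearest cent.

69.45

Level perpetuity: PV = C / r = 6.32 / 0.091 = 69.45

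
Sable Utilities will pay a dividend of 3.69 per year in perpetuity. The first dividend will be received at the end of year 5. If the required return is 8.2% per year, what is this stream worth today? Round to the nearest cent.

Value at end of year 4: C / r = 3.69 / 0.082 = 45.0000
Discount to today: PV = 45.0000 / (1 + 0.082)^4 = 45.0000 / 1.370595 = 32.83

32.83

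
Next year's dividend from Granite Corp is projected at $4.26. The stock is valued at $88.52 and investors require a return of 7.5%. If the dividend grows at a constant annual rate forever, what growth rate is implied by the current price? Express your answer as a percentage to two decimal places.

P = D₁/(r−g) ⇒ g = r − D₁/P = 0.075 − $4.26/$88.52 = 0.026875

2.69%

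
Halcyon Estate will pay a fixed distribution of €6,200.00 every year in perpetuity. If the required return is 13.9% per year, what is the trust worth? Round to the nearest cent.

€44604.32

Level perpetuity: PV = C / r = €6,200.00 / 0.139 = €44,604.32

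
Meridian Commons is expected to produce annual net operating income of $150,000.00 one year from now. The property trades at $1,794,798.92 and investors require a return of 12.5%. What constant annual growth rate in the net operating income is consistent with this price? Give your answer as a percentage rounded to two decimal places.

P = D₁/(r−g) ⇒ g = r − D₁/P = 0.125 − $150,000.00/$1,794,798.92 = 0.041425

4.14%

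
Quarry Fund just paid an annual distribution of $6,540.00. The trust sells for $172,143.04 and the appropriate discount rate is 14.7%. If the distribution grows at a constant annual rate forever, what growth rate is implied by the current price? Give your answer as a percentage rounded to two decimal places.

10.50%

P = D₀(1+g)/(r−g) ⇒ P(r−g) = D₀(1+g) ⇒ g(P+D₀) = P·r − D₀
g = (P·r − D₀)/(P + D₀) = ($172,143.04×0.147 − $6,540.00) / ($172,143.04 + $6,540.00) = 0.105019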